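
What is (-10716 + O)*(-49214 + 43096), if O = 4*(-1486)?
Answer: 101925880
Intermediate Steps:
O = -5944
(-10716 + O)*(-49214 + 43096) = (-10716 - 5944)*(-49214 + 43096) = -16660*(-6118) = 101925880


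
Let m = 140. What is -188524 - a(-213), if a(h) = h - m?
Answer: -188171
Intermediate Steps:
a(h) = -140 + h (a(h) = h - 1*140 = h - 140 = -140 + h)
-188524 - a(-213) = -188524 - (-140 - 213) = -188524 - 1*(-353) = -188524 + 353 = -188171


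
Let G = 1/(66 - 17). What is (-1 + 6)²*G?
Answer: 25/49 ≈ 0.51020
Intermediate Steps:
G = 1/49 ≈ 0.020408
(-1 + 6)²*G = (-1 + 6)²*(1/49) = 5²*(1/49) = 25*(1/49) = 25/49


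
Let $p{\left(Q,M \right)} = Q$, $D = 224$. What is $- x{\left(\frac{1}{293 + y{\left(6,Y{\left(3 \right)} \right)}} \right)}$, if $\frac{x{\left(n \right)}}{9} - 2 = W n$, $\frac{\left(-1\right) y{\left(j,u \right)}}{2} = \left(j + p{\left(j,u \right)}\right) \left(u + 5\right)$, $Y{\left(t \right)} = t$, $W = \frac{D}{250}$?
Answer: $- \frac{228258}{12625} \approx -18.08$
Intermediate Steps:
$W = \frac{112}{125}$ ($W = \frac{224}{250} = 224 \cdot \frac{1}{250} = \frac{112}{125} \approx 0.896$)
$y{\left(j,u \right)} = - 4 j \left(5 + u\right)$ ($y{\left(j,u \right)} = - 2 \left(j + j\right) \left(u + 5\right) = - 2 \cdot 2 j \left(5 + u\right) = - 4 j \left(5 + u\right)$)
$x{\left(n \right)} = 18 + \frac{1008 n}{125}$ ($x{\left(n \right)} = 18 + 9 \frac{112 n}{125} = 18 + \frac{1008 n}{125}$)
$- x{\left(\frac{1}{293 + y{\left(6,Y{\left(3 \right)} \right)}} \right)} = - (18 + \frac{1008}{125 \left(293 + 4 \cdot 6 \left(-5 - 3\right)\right)}) = - (18 + \frac{1008}{125 \left(293 + 4 \cdot 6 \left(-8\right)\right)}) = - (18 + \frac{1008}{125 \left(293 - 192\right)}) = - (18 + \frac{1008}{125 \cdot 101}) = - (18 + \frac{1008}{125} \cdot \frac{1}{101}) = - (18 + \frac{1008}{12625}) = \left(-1\right) \frac{228258}{12625} = - \frac{228258}{12625}$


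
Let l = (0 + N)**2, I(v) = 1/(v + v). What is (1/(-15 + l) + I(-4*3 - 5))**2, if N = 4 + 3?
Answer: 0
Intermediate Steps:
N = 7
I(v) = 1/(2*v)
l = 49 (l = (0 + 7)**2 = 7**2 = 49)
(1/(-15 + l) + I(-4*3 - 5))**2 = (1/(-15 + 49) + 1/(2*(-4*3 - 5)))**2 = (1/34 + 1/(2*(-12 - 5)))**2 = (1/34 + (1/2)/(-17))**2 = (1/34 + (1/2)*(-1/17))**2 = (1/34 - 1/34)**2 = 0**2 = 0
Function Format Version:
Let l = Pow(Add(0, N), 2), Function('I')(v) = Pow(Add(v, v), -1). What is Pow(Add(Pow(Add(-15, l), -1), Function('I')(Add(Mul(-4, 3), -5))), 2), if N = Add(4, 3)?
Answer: 0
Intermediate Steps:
N = 7
Function('I')(v) = Mul(Rational(1, 2), Pow(v, -1)) (Function('I')(v) = Pow(Mul(2, v), -1) = Mul(Rational(1, 2), Pow(v, -1)))
l = 49 (l = Pow(Add(0, 7), 2) = Pow(7, 2) = 49)
Pow(Add(Pow(Add(-15, l), -1), Function('I')(Add(Mul(-4, 3), -5))), 2) = Pow(Add(Pow(Add(-15, 49), -1), Mul(Rational(1, 2), Pow(Add(Mul(-4, 3), -5), -1))), 2) = Pow(Add(Pow(34, -1), Mul(Rational(1, 2), Pow(Add(-12, -5), -1))), 2) = Pow(Add(Rational(1, 34), Mul(Rational(1, 2), Pow(-17, -1))), 2) = Pow(Add(Rational(1, 34), Mul(Rational(1, 2), Rational(-1, 17))), 2) = Pow(Add(Rational(1, 34), Rational(-1, 34)), 2) = Pow(0, 2) = 0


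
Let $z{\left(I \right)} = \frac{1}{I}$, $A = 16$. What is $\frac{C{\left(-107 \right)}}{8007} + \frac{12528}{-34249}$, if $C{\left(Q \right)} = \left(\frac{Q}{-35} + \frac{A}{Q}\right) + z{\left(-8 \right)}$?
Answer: $- \frac{219817203}{601506920} \approx -0.36544$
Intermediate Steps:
$C{\left(Q \right)} = - \frac{1}{8} + \frac{16}{Q} - \frac{Q}{35}$ ($C{\left(Q \right)} = \left(\frac{Q}{-35} + \frac{16}{Q}\right) + \frac{1}{-8} = \left(Q \left(- \frac{1}{35}\right) + \frac{16}{Q}\right) - \frac{1}{8} = \left(- \frac{Q}{35} + \frac{16}{Q}\right) - \frac{1}{8} = \left(\frac{16}{Q} - \frac{Q}{35}\right) - \frac{1}{8} = - \frac{1}{8} + \frac{16}{Q} - \frac{Q}{35}$)
$\frac{C{\left(-107 \right)}}{8007} + \frac{12528}{-34249} = \frac{- \frac{1}{8} + \frac{16}{-107} - - \frac{107}{35}}{8007} + \frac{12528}{-34249} = \left(- \frac{1}{8} + 16 \left(- \frac{1}{107}\right) + \frac{107}{35}\right) \frac{1}{8007} + 12528 \left(- \frac{1}{34249}\right) = \left(- \frac{1}{8} - \frac{16}{107} + \frac{107}{35}\right) \frac{1}{8007} - \frac{432}{1181} = \frac{83367}{29960} \cdot \frac{1}{8007} - \frac{432}{1181} = \frac{177}{509320} - \frac{432}{1181} = - \frac{219817203}{601506920}$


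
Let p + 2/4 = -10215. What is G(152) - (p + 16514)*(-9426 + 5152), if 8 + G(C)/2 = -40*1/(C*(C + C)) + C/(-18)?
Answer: 699698300795/25992 ≈ 2.6920e+7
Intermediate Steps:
p = -20431/2 (p = -½ - 10215 = -20431/2 ≈ -10216.)
G(C) = -16 - 40/C² - C/9 (G(C) = -16 + 2*(-40*1/(C*(C + C)) + C/(-18)) = -16 + 2*(-40*1/(2*C²) + C*(-1/18)) = -16 + 2*(-40*1/(2*C²) - C/18) = -16 + 2*(-20/C² - C/18) = -16 + (-40/C² - C/9) = -16 - 40/C² - C/9)
G(152) - (p + 16514)*(-9426 + 5152) = (-16 - 40/152² - ⅑*152) - (-20431/2 + 16514)*(-9426 + 5152) = (-16 - 40*1/23104 - 152/9) - 12597*(-4274)/2 = (-16 - 5/2888 - 152/9) - 1*(-26919789) = -854893/25992 + 26919789 = 699698300795/25992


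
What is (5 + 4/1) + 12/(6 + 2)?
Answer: 21/2 ≈ 10.500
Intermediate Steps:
(5 + 4/1) + 12/(6 + 2) = (5 + 4*1) + 12/8 = (5 + 4) + (⅛)*12 = 9 + 3/2 = 21/2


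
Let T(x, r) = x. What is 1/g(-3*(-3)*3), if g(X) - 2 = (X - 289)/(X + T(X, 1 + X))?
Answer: -27/77 ≈ -0.35065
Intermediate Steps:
g(X) = 2 + (-289 + X)/(2*X) (g(X) = 2 + (X - 289)/(X + X) = 2 + (-289 + X)/((2*X)) = 2 + (-289 + X)*(1/(2*X)) = 2 + (-289 + X)/(2*X))
1/g(-3*(-3)*3) = 1/((-289 + 5*(-3*(-3)*3))/(2*((-3*(-3)*3)))) = 1/((-289 + 5*(9*3))/(2*((9*3)))) = 1/((1/2)*(-289 + 5*27)/27) = 1/((1/2)*(1/27)*(-289 + 135)) = 1/((1/2)*(1/27)*(-154)) = 1/(-77/27) = -27/77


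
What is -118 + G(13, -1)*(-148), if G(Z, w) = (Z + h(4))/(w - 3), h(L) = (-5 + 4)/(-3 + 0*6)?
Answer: 1126/3 ≈ 375.33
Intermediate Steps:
h(L) = 1/3 (h(L) = -1/(-3 + 0) = -1/(-3) = -1*(-1/3) = 1/3)
G(Z, w) = (1/3 + Z)/(-3 + w) (G(Z, w) = (Z + 1/3)/(w - 3) = (1/3 + Z)/(-3 + w))
-118 + G(13, -1)*(-148) = -118 + ((1/3 + 13)/(-3 - 1))*(-148) = -118 + ((40/3)/(-4))*(-148) = -118 - 1/4*40/3*(-148) = -118 - 10/3*(-148) = -118 + 1480/3 = 1126/3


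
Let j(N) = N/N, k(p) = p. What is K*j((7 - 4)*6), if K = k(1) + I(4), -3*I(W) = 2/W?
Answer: ⅚ ≈ 0.83333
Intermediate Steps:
I(W) = -2/(3*W)
K = ⅚ (K = 1 - ⅔/4 = 1 - ⅔*¼ = 1 - ⅙ = ⅚ ≈ 0.83333)
j(N) = 1
K*j((7 - 4)*6) = (⅚)*1 = ⅚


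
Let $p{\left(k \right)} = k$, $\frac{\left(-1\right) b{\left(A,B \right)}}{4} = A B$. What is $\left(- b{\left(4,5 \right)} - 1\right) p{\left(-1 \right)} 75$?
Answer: $-5925$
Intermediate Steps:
$b{\left(A,B \right)} = - 4 A B$
$\left(- b{\left(4,5 \right)} - 1\right) p{\left(-1 \right)} 75 = \left(- \left(-4\right) 4 \cdot 5 - 1\right) \left(-1\right) 75 = \left(\left(-1\right) \left(-80\right) - 1\right) \left(-1\right) 75 = \left(80 - 1\right) \left(-1\right) 75 = 79 \left(-1\right) 75 = \left(-79\right) 75 = -5925$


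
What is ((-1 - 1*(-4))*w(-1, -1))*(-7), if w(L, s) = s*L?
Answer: -21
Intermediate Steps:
w(L, s) = L*s
((-1 - 1*(-4))*w(-1, -1))*(-7) = ((-1 - 1*(-4))*(-1*(-1)))*(-7) = ((-1 + 4)*1)*(-7) = (3*1)*(-7) = 3*(-7) = -21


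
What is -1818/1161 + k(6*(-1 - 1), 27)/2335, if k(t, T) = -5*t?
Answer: -92786/60243 ≈ -1.5402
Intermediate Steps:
-1818/1161 + k(6*(-1 - 1), 27)/2335 = -1818/1161 - 30*(-1 - 1)/2335 = -1818*1/1161 - 30*(-2)*(1/2335) = -202/129 - 5*(-12)*(1/2335) = -202/129 + 60*(1/2335) = -202/129 + 12/467 = -92786/60243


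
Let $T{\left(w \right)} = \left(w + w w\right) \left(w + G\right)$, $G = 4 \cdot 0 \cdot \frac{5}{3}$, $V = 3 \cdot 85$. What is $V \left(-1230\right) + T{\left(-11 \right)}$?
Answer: $-314860$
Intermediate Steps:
$V = 255$
$G = 0$ ($G = 0 \cdot 5 \cdot \frac{1}{3} = 0 \cdot \frac{5}{3} = 0$)
$T{\left(w \right)} = w \left(w + w^{2}\right)$ ($T{\left(w \right)} = \left(w + w w\right) \left(w + 0\right) = \left(w + w^{2}\right) w = w \left(w + w^{2}\right)$)
$V \left(-1230\right) + T{\left(-11 \right)} = 255 \left(-1230\right) + \left(-11\right)^{2} \left(1 - 11\right) = -313650 + 121 \left(-10\right) = -313650 - 1210 = -314860$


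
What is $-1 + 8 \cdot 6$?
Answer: $47$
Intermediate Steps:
$-1 + 8 \cdot 6 = -1 + 48 = 47$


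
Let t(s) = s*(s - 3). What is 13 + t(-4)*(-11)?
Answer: -295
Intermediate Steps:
t(s) = s*(-3 + s)
13 + t(-4)*(-11) = 13 - 4*(-3 - 4)*(-11) = 13 - 4*(-7)*(-11) = 13 + 28*(-11) = 13 - 308 = -295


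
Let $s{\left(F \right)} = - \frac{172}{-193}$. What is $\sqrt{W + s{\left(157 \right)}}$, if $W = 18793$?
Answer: $\frac{\sqrt{700053653}}{193} \approx 137.09$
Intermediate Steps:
$s{\left(F \right)} = \frac{172}{193}$ ($s{\left(F \right)} = \left(-172\right) \left(- \frac{1}{193}\right) = \frac{172}{193}$)
$\sqrt{W + s{\left(157 \right)}} = \sqrt{18793 + \frac{172}{193}} = \sqrt{\frac{3627221}{193}} = \frac{\sqrt{700053653}}{193}$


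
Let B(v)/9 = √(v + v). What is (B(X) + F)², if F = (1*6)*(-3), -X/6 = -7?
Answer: 7128 - 648*√21 ≈ 4158.5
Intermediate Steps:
X = 42 (X = -6*(-7) = 42)
F = -18 (F = 6*(-3) = -18)
B(v) = 9*√2*√v (B(v) = 9*√(v + v) = 9*√(2*v) = 9*(√2*√v) = 9*√2*√v)
(B(X) + F)² = (9*√2*√42 - 18)² = (18*√21 - 18)² = (-18 + 18*√21)²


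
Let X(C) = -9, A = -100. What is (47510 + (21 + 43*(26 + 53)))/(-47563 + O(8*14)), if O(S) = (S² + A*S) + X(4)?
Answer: -12732/11557 ≈ -1.1017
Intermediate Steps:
O(S) = -9 + S² - 100*S (O(S) = (S² - 100*S) - 9 = -9 + S² - 100*S)
(47510 + (21 + 43*(26 + 53)))/(-47563 + O(8*14)) = (47510 + (21 + 43*(26 + 53)))/(-47563 + (-9 + (8*14)² - 800*14)) = (47510 + (21 + 43*79))/(-47563 + (-9 + 112² - 100*112)) = (47510 + (21 + 3397))/(-47563 + (-9 + 12544 - 11200)) = (47510 + 3418)/(-47563 + 1335) = 50928/(-46228) = 50928*(-1/46228) = -12732/11557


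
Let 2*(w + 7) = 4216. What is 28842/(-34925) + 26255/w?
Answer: 77850803/6670675 ≈ 11.671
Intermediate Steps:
w = 2101 (w = -7 + (1/2)*4216 = -7 + 2108 = 2101)
28842/(-34925) + 26255/w = 28842/(-34925) + 26255/2101 = 28842*(-1/34925) + 26255*(1/2101) = -2622/3175 + 26255/2101 = 77850803/6670675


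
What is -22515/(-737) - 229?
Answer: -146258/737 ≈ -198.45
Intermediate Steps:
-22515/(-737) - 229 = -22515*(-1)/737 - 229 = -395*(-57/737) - 229 = 22515/737 - 229 = -146258/737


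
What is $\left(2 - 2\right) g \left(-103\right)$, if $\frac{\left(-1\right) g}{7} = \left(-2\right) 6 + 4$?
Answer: $0$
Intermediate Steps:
$g = 56$ ($g = - 7 \left(\left(-2\right) 6 + 4\right) = - 7 \left(-12 + 4\right) = \left(-7\right) \left(-8\right) = 56$)
$\left(2 - 2\right) g \left(-103\right) = \left(2 - 2\right) 56 \left(-103\right) = 0 \cdot 56 \left(-103\right) = 0 \left(-103\right) = 0$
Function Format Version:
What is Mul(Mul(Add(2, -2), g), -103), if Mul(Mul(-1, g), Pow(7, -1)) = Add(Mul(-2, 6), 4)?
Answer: 0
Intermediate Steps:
g = 56 (g = Mul(-7, Add(Mul(-2, 6), 4)) = Mul(-7, Add(-12, 4)) = Mul(-7, -8) = 56)
Mul(Mul(Add(2, -2), g), -103) = Mul(Mul(Add(2, -2), 56), -103) = Mul(Mul(0, 56), -103) = Mul(0, -103) = 0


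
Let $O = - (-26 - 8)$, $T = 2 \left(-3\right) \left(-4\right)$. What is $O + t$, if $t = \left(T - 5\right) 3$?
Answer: $91$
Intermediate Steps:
$T = 24$ ($T = \left(-6\right) \left(-4\right) = 24$)
$t = 57$ ($t = \left(24 - 5\right) 3 = 19 \cdot 3 = 57$)
$O = 34$ ($O = \left(-1\right) \left(-34\right) = 34$)
$O + t = 34 + 57 = 91$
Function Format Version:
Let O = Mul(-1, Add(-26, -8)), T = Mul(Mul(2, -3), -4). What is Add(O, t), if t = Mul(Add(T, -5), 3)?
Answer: 91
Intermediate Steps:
T = 24 (T = Mul(-6, -4) = 24)
t = 57 (t = Mul(Add(24, -5), 3) = Mul(19, 3) = 57)
O = 34 (O = Mul(-1, -34) = 34)
Add(O, t) = Add(34, 57) = 91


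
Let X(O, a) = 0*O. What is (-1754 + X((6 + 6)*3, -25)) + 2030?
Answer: 276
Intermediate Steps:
X(O, a) = 0
(-1754 + X((6 + 6)*3, -25)) + 2030 = (-1754 + 0) + 2030 = -1754 + 2030 = 276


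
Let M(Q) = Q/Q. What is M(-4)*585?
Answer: 585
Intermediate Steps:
M(Q) = 1
M(-4)*585 = 1*585 = 585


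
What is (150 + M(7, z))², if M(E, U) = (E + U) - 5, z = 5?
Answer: 24649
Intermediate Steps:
M(E, U) = -5 + E + U
(150 + M(7, z))² = (150 + (-5 + 7 + 5))² = (150 + 7)² = 157² = 24649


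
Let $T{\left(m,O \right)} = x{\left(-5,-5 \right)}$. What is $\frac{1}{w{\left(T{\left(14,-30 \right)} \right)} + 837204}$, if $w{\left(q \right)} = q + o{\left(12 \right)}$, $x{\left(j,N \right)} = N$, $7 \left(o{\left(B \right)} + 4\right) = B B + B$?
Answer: $\frac{7}{5860521} \approx 1.1944 \cdot 10^{-6}$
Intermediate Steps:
$o{\left(B \right)} = -4 + \frac{B}{7} + \frac{B^{2}}{7}$ ($o{\left(B \right)} = -4 + \frac{B B + B}{7} = -4 + \frac{B^{2} + B}{7} = -4 + \frac{B + B^{2}}{7} = -4 + \left(\frac{B}{7} + \frac{B^{2}}{7}\right) = -4 + \frac{B}{7} + \frac{B^{2}}{7}$)
$T{\left(m,O \right)} = -5$
$w{\left(q \right)} = \frac{128}{7} + q$ ($w{\left(q \right)} = q + \left(-4 + \frac{1}{7} \cdot 12 + \frac{12^{2}}{7}\right) = q + \left(-4 + \frac{12}{7} + \frac{1}{7} \cdot 144\right) = q + \left(-4 + \frac{12}{7} + \frac{144}{7}\right) = q + \frac{128}{7} = \frac{128}{7} + q$)
$\frac{1}{w{\left(T{\left(14,-30 \right)} \right)} + 837204} = \frac{1}{\left(\frac{128}{7} - 5\right) + 837204} = \frac{1}{\frac{93}{7} + 837204} = \frac{1}{\frac{5860521}{7}} = \frac{7}{5860521}$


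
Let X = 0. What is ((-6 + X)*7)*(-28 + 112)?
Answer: -3528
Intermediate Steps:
((-6 + X)*7)*(-28 + 112) = ((-6 + 0)*7)*(-28 + 112) = -6*7*84 = -42*84 = -3528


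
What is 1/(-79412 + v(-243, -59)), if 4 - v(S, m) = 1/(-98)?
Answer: -98/7781983 ≈ -1.2593e-5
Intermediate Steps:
v(S, m) = 393/98 (v(S, m) = 4 - 1/(-98) = 4 - 1*(-1/98) = 4 + 1/98 = 393/98)
1/(-79412 + v(-243, -59)) = 1/(-79412 + 393/98) = 1/(-7781983/98) = -98/7781983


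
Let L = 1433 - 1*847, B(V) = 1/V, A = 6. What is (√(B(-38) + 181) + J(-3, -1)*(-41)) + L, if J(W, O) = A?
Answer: 340 + 23*√494/38 ≈ 353.45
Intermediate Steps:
J(W, O) = 6
L = 586 (L = 1433 - 847 = 586)
(√(B(-38) + 181) + J(-3, -1)*(-41)) + L = (√(1/(-38) + 181) + 6*(-41)) + 586 = (√(-1/38 + 181) - 246) + 586 = (√(6877/38) - 246) + 586 = (23*√494/38 - 246) + 586 = (-246 + 23*√494/38) + 586 = 340 + 23*√494/38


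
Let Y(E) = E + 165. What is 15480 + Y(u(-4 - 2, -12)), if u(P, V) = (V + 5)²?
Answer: 15694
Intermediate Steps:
u(P, V) = (5 + V)²
Y(E) = 165 + E
15480 + Y(u(-4 - 2, -12)) = 15480 + (165 + (5 - 12)²) = 15480 + (165 + (-7)²) = 15480 + (165 + 49) = 15480 + 214 = 15694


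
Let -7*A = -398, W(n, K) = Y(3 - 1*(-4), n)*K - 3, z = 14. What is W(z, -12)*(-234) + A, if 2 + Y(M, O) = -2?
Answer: -73312/7 ≈ -10473.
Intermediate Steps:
Y(M, O) = -4 (Y(M, O) = -2 - 2 = -4)
W(n, K) = -3 - 4*K (W(n, K) = -4*K - 3 = -3 - 4*K)
A = 398/7 (A = -1/7*(-398) = 398/7 ≈ 56.857)
W(z, -12)*(-234) + A = (-3 - 4*(-12))*(-234) + 398/7 = (-3 + 48)*(-234) + 398/7 = 45*(-234) + 398/7 = -10530 + 398/7 = -73312/7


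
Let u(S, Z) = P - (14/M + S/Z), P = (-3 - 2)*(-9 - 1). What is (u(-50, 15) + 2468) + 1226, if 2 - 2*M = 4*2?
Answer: 3752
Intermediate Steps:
M = -3 (M = 1 - 2*2 = 1 - 1/2*8 = 1 - 4 = -3)
P = 50 (P = -5*(-10) = 50)
u(S, Z) = 164/3 - S/Z (u(S, Z) = 50 - (14/(-3) + S/Z) = 50 - (14*(-1/3) + S/Z) = 50 - (-14/3 + S/Z) = 50 + (14/3 - S/Z) = 164/3 - S/Z)
(u(-50, 15) + 2468) + 1226 = ((164/3 - 1*(-50)/15) + 2468) + 1226 = ((164/3 - 1*(-50)*1/15) + 2468) + 1226 = ((164/3 + 10/3) + 2468) + 1226 = (58 + 2468) + 1226 = 2526 + 1226 = 3752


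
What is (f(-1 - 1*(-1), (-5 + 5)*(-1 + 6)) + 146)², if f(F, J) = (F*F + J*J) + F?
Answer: 21316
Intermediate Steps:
f(F, J) = F + F² + J² (f(F, J) = (F² + J²) + F = F + F² + J²)
(f(-1 - 1*(-1), (-5 + 5)*(-1 + 6)) + 146)² = (((-1 - 1*(-1)) + (-1 - 1*(-1))² + ((-5 + 5)*(-1 + 6))²) + 146)² = (((-1 + 1) + (-1 + 1)² + (0*5)²) + 146)² = ((0 + 0² + 0²) + 146)² = ((0 + 0 + 0) + 146)² = (0 + 146)² = 146² = 21316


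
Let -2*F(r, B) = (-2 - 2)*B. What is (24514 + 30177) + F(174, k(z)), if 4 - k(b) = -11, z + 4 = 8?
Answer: 54721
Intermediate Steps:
z = 4 (z = -4 + 8 = 4)
k(b) = 15 (k(b) = 4 - 1*(-11) = 4 + 11 = 15)
F(r, B) = 2*B (F(r, B) = -(-2 - 2)*B/2 = -(-2)*B = 2*B)
(24514 + 30177) + F(174, k(z)) = (24514 + 30177) + 2*15 = 54691 + 30 = 54721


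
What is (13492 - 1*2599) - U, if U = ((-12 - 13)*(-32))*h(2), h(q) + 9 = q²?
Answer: 14893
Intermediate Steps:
h(q) = -9 + q²
U = -4000 (U = ((-12 - 13)*(-32))*(-9 + 2²) = (-25*(-32))*(-9 + 4) = 800*(-5) = -4000)
(13492 - 1*2599) - U = (13492 - 1*2599) - 1*(-4000) = (13492 - 2599) + 4000 = 10893 + 4000 = 14893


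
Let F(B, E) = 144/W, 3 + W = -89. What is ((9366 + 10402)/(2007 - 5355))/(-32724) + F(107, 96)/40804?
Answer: 4519787/31813471062 ≈ 0.00014207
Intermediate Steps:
W = -92 (W = -3 - 89 = -92)
F(B, E) = -36/23 (F(B, E) = 144/(-92) = 144*(-1/92) = -36/23)
((9366 + 10402)/(2007 - 5355))/(-32724) + F(107, 96)/40804 = ((9366 + 10402)/(2007 - 5355))/(-32724) - 36/23/40804 = (19768/(-3348))*(-1/32724) - 36/23*1/40804 = (19768*(-1/3348))*(-1/32724) - 9/234623 = -4942/837*(-1/32724) - 9/234623 = 2471/13694994 - 9/234623 = 4519787/31813471062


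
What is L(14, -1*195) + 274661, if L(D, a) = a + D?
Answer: 274480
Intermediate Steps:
L(D, a) = D + a
L(14, -1*195) + 274661 = (14 - 1*195) + 274661 = (14 - 195) + 274661 = -181 + 274661 = 274480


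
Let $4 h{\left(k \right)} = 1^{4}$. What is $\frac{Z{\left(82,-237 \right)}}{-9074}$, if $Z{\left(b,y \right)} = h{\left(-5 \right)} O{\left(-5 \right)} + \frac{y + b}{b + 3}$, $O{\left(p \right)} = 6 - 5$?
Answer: $\frac{107}{617032} \approx 0.00017341$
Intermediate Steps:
$h{\left(k \right)} = \frac{1}{4}$ ($h{\left(k \right)} = \frac{1^{4}}{4} = \frac{1}{4} \cdot 1 = \frac{1}{4}$)
$O{\left(p \right)} = 1$
$Z{\left(b,y \right)} = \frac{1}{4} + \frac{b + y}{3 + b}$ ($Z{\left(b,y \right)} = \frac{1}{4} \cdot 1 + \frac{y + b}{b + 3} = \frac{1}{4} + \frac{b + y}{3 + b}$)
$\frac{Z{\left(82,-237 \right)}}{-9074} = \frac{\frac{1}{4} \frac{1}{3 + 82} \left(3 + 4 \left(-237\right) + 5 \cdot 82\right)}{-9074} = \frac{3 - 948 + 410}{4 \cdot 85} \left(- \frac{1}{9074}\right) = \frac{1}{4} \cdot \frac{1}{85} \left(-535\right) \left(- \frac{1}{9074}\right) = \left(- \frac{107}{68}\right) \left(- \frac{1}{9074}\right) = \frac{107}{617032}$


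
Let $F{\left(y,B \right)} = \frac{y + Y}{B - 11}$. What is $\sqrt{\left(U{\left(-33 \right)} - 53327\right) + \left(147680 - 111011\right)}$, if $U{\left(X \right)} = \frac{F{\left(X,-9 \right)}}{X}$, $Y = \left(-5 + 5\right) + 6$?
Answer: $\frac{i \sqrt{201562295}}{110} \approx 129.07 i$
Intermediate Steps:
$Y = 6$ ($Y = 0 + 6 = 6$)
$F{\left(y,B \right)} = \frac{6 + y}{-11 + B}$ ($F{\left(y,B \right)} = \frac{y + 6}{B - 11} = \frac{6 + y}{-11 + B}$)
$U{\left(X \right)} = \frac{- \frac{3}{10} - \frac{X}{20}}{X}$ ($U{\left(X \right)} = \frac{\frac{1}{-11 - 9} \left(6 + X\right)}{X} = \frac{\frac{1}{-20} \left(6 + X\right)}{X} = \frac{\left(- \frac{1}{20}\right) \left(6 + X\right)}{X} = \frac{- \frac{3}{10} - \frac{X}{20}}{X}$)
$\sqrt{\left(U{\left(-33 \right)} - 53327\right) + \left(147680 - 111011\right)} = \sqrt{\left(\frac{-6 - -33}{20 \left(-33\right)} - 53327\right) + \left(147680 - 111011\right)} = \sqrt{\left(\frac{1}{20} \left(- \frac{1}{33}\right) \left(-6 + 33\right) - 53327\right) + 36669} = \sqrt{\left(\frac{1}{20} \left(- \frac{1}{33}\right) 27 - 53327\right) + 36669} = \sqrt{\left(- \frac{9}{220} - 53327\right) + 36669} = \sqrt{- \frac{11731949}{220} + 36669} = \sqrt{- \frac{3664769}{220}} = \frac{i \sqrt{201562295}}{110}$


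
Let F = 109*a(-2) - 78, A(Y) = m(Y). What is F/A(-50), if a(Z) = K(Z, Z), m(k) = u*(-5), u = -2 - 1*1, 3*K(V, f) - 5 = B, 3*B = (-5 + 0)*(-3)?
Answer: 856/45 ≈ 19.022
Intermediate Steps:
B = 5 (B = ((-5 + 0)*(-3))/3 = (-5*(-3))/3 = (⅓)*15 = 5)
K(V, f) = 10/3 (K(V, f) = 5/3 + (⅓)*5 = 5/3 + 5/3 = 10/3)
u = -3 (u = -2 - 1 = -3)
m(k) = 15 (m(k) = -3*(-5) = 15)
a(Z) = 10/3
A(Y) = 15
F = 856/3 (F = 109*(10/3) - 78 = 1090/3 - 78 = 856/3 ≈ 285.33)
F/A(-50) = (856/3)/15 = (856/3)*(1/15) = 856/45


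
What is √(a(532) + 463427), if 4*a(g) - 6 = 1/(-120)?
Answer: √6673370370/120 ≈ 680.76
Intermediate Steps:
a(g) = 719/480 (a(g) = 3/2 + (¼)/(-120) = 3/2 + (¼)*(-1/120) = 3/2 - 1/480 = 719/480)
√(a(532) + 463427) = √(719/480 + 463427) = √(222445679/480) = √6673370370/120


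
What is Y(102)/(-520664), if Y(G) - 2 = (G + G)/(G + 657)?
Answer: -287/65863996 ≈ -4.3575e-6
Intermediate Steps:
Y(G) = 2 + 2*G/(657 + G) (Y(G) = 2 + (G + G)/(G + 657) = 2 + (2*G)/(657 + G) = 2 + 2*G/(657 + G))
Y(102)/(-520664) = (2*(657 + 2*102)/(657 + 102))/(-520664) = (2*(657 + 204)/759)*(-1/520664) = (2*(1/759)*861)*(-1/520664) = (574/253)*(-1/520664) = -287/65863996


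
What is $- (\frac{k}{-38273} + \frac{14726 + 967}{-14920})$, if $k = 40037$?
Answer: $\frac{1197970229}{571033160} \approx 2.0979$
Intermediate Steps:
$- (\frac{k}{-38273} + \frac{14726 + 967}{-14920}) = - (\frac{40037}{-38273} + \frac{14726 + 967}{-14920}) = - (40037 \left(- \frac{1}{38273}\right) + 15693 \left(- \frac{1}{14920}\right)) = - (- \frac{40037}{38273} - \frac{15693}{14920}) = \left(-1\right) \left(- \frac{1197970229}{571033160}\right) = \frac{1197970229}{571033160}$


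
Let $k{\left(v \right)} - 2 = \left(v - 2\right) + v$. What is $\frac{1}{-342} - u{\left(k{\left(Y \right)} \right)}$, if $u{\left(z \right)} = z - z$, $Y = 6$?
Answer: $- \frac{1}{342} \approx -0.002924$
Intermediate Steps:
$k{\left(v \right)} = 2 v$ ($k{\left(v \right)} = 2 + \left(\left(v - 2\right) + v\right) = 2 + \left(\left(-2 + v\right) + v\right) = 2 + \left(-2 + 2 v\right) = 2 v$)
$u{\left(z \right)} = 0$
$\frac{1}{-342} - u{\left(k{\left(Y \right)} \right)} = \frac{1}{-342} - 0 = - \frac{1}{342} + 0 = - \frac{1}{342}$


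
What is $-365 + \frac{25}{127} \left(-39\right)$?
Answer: $- \frac{47330}{127} \approx -372.68$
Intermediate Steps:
$-365 + \frac{25}{127} \left(-39\right) = -365 - \frac{975}{127} = - \frac{47330}{127}$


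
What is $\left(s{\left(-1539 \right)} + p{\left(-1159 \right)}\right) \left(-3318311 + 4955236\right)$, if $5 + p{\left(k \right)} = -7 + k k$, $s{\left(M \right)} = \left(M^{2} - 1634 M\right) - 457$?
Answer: $10191591628575$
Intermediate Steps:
$s{\left(M \right)} = -457 + M^{2} - 1634 M$
$p{\left(k \right)} = -12 + k^{2}$ ($p{\left(k \right)} = -5 + \left(-7 + k k\right) = -5 + \left(-7 + k^{2}\right) = -12 + k^{2}$)
$\left(s{\left(-1539 \right)} + p{\left(-1159 \right)}\right) \left(-3318311 + 4955236\right) = \left(\left(-457 + \left(-1539\right)^{2} - -2514726\right) - \left(12 - \left(-1159\right)^{2}\right)\right) \left(-3318311 + 4955236\right) = \left(\left(-457 + 2368521 + 2514726\right) + \left(-12 + 1343281\right)\right) 1636925 = \left(4882790 + 1343269\right) 1636925 = 6226059 \cdot 1636925 = 10191591628575$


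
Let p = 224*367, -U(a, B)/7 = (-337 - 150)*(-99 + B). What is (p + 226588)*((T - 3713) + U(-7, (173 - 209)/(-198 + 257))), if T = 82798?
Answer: -4745786291688/59 ≈ -8.0437e+10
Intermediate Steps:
U(a, B) = -337491 + 3409*B (U(a, B) = -7*(-337 - 150)*(-99 + B) = -(-3409)*(-99 + B) = -7*(48213 - 487*B) = -337491 + 3409*B)
p = 82208
(p + 226588)*((T - 3713) + U(-7, (173 - 209)/(-198 + 257))) = (82208 + 226588)*((82798 - 3713) + (-337491 + 3409*((173 - 209)/(-198 + 257)))) = 308796*(79085 + (-337491 + 3409*(-36/59))) = 308796*(79085 + (-337491 - 122724/59)) = 308796*(79085 - 20034693/59) = 308796*(-15368678/59) = -4745786291688/59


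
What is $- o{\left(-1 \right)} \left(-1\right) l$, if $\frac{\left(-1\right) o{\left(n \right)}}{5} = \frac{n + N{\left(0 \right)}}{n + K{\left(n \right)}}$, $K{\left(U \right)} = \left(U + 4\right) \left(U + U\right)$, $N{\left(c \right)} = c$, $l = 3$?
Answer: $- \frac{15}{7} \approx -2.1429$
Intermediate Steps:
$K{\left(U \right)} = 2 U \left(4 + U\right)$ ($K{\left(U \right)} = \left(4 + U\right) 2 U = 2 U \left(4 + U\right)$)
$o{\left(n \right)} = - \frac{5 n}{n + 2 n \left(4 + n\right)}$ ($o{\left(n \right)} = - 5 \frac{n + 0}{n + 2 n \left(4 + n\right)} = - 5 \frac{n}{n + 2 n \left(4 + n\right)} = - \frac{5 n}{n + 2 n \left(4 + n\right)}$)
$- o{\left(-1 \right)} \left(-1\right) l = - - \frac{5}{9 + 2 \left(-1\right)} \left(-1\right) 3 = - - \frac{5}{9 - 2} \left(-1\right) 3 = - - \frac{5}{7} \left(-1\right) 3 = - \left(-5\right) \frac{1}{7} \left(-1\right) 3 = - \left(- \frac{5}{7}\right) \left(-1\right) 3 = - \frac{5 \cdot 3}{7} = \left(-1\right) \frac{15}{7} = - \frac{15}{7}$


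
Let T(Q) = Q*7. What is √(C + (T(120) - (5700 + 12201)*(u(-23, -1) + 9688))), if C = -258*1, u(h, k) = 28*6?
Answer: I*√176431674 ≈ 13283.0*I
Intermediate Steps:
u(h, k) = 168
C = -258
T(Q) = 7*Q
√(C + (T(120) - (5700 + 12201)*(u(-23, -1) + 9688))) = √(-258 + (7*120 - (5700 + 12201)*(168 + 9688))) = √(-258 + (840 - 17901*9856)) = √(-258 + (840 - 1*176432256)) = √(-258 + (840 - 176432256)) = √(-258 - 176431416) = √(-176431674) = I*√176431674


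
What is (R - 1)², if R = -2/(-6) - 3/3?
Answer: 25/9 ≈ 2.7778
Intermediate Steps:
R = -⅔ (R = -2*(-⅙) - 3*⅓ = ⅓ - 1 = -⅔ ≈ -0.66667)
(R - 1)² = (-⅔ - 1)² = (-5/3)² = 25/9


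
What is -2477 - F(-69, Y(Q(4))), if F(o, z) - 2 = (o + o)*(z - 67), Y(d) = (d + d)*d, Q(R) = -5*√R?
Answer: 15875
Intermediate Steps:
Y(d) = 2*d² (Y(d) = (2*d)*d = 2*d²)
F(o, z) = 2 + 2*o*(-67 + z) (F(o, z) = 2 + (o + o)*(z - 67) = 2 + (2*o)*(-67 + z) = 2 + 2*o*(-67 + z))
-2477 - F(-69, Y(Q(4))) = -2477 - (2 - 134*(-69) + 2*(-69)*(2*(-5*√4)²)) = -2477 - (2 + 9246 + 2*(-69)*(2*(-5*2)²)) = -2477 - (2 + 9246 + 2*(-69)*(2*(-10)²)) = -2477 - (2 + 9246 + 2*(-69)*(2*100)) = -2477 - (2 + 9246 + 2*(-69)*200) = -2477 - (2 + 9246 - 27600) = -2477 - 1*(-18352) = -2477 + 18352 = 15875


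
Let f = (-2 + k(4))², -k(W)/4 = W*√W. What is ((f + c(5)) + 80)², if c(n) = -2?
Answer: 1522756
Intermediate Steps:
k(W) = -4*W^(3/2) (k(W) = -4*W*√W = -4*W^(3/2))
f = 1156 (f = (-2 - 4*4^(3/2))² = (-2 - 4*8)² = (-2 - 32)² = (-34)² = 1156)
((f + c(5)) + 80)² = ((1156 - 2) + 80)² = (1154 + 80)² = 1234² = 1522756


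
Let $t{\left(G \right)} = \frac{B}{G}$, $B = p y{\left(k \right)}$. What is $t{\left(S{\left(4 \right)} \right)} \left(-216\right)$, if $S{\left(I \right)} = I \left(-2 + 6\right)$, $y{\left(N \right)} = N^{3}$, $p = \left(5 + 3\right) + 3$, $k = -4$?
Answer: $9504$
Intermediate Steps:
$p = 11$ ($p = 8 + 3 = 11$)
$B = -704$ ($B = 11 \left(-4\right)^{3} = 11 \left(-64\right) = -704$)
$S{\left(I \right)} = 4 I$ ($S{\left(I \right)} = I 4 = 4 I$)
$t{\left(G \right)} = - \frac{704}{G}$
$t{\left(S{\left(4 \right)} \right)} \left(-216\right) = - \frac{704}{4 \cdot 4} \left(-216\right) = - \frac{704}{16} \left(-216\right) = \left(-704\right) \frac{1}{16} \left(-216\right) = \left(-44\right) \left(-216\right) = 9504$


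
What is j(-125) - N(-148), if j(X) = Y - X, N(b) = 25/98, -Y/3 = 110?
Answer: -20115/98 ≈ -205.26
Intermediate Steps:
Y = -330 (Y = -3*110 = -330)
N(b) = 25/98 (N(b) = 25*(1/98) = 25/98)
j(X) = -330 - X
j(-125) - N(-148) = (-330 - 1*(-125)) - 1*25/98 = (-330 + 125) - 25/98 = -205 - 25/98 = -20115/98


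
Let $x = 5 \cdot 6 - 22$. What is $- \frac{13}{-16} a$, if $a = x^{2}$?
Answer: $52$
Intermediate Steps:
$x = 8$ ($x = 30 - 22 = 8$)
$a = 64$ ($a = 8^{2} = 64$)
$- \frac{13}{-16} a = - \frac{13}{-16} \cdot 64 = \left(-13\right) \left(- \frac{1}{16}\right) 64 = \frac{13}{16} \cdot 64 = 52$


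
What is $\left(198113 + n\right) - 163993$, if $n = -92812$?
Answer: $-58692$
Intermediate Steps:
$\left(198113 + n\right) - 163993 = \left(198113 - 92812\right) - 163993 = 105301 - 163993 = -58692$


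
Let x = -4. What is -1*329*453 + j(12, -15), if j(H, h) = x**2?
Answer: -149021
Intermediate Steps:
j(H, h) = 16 (j(H, h) = (-4)**2 = 16)
-1*329*453 + j(12, -15) = -1*329*453 + 16 = -329*453 + 16 = -149037 + 16 = -149021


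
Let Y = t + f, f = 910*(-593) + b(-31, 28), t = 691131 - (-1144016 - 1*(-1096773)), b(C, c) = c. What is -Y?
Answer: -198772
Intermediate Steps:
t = 738374 (t = 691131 - (-1144016 + 1096773) = 691131 - 1*(-47243) = 691131 + 47243 = 738374)
f = -539602 (f = 910*(-593) + 28 = -539630 + 28 = -539602)
Y = 198772 (Y = 738374 - 539602 = 198772)
-Y = -1*198772 = -198772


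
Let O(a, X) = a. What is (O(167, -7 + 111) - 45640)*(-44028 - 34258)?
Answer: 3559899278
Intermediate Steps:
(O(167, -7 + 111) - 45640)*(-44028 - 34258) = (167 - 45640)*(-44028 - 34258) = -45473*(-78286) = 3559899278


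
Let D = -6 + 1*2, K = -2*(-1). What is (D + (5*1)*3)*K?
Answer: 22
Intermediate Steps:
K = 2
D = -4 (D = -6 + 2 = -4)
(D + (5*1)*3)*K = (-4 + (5*1)*3)*2 = (-4 + 5*3)*2 = (-4 + 15)*2 = 11*2 = 22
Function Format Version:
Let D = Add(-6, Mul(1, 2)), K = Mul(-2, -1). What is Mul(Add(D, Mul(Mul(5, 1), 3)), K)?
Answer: 22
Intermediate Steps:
K = 2
D = -4 (D = Add(-6, 2) = -4)
Mul(Add(D, Mul(Mul(5, 1), 3)), K) = Mul(Add(-4, Mul(Mul(5, 1), 3)), 2) = Mul(Add(-4, Mul(5, 3)), 2) = Mul(Add(-4, 15), 2) = Mul(11, 2) = 22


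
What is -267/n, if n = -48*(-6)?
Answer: -89/96 ≈ -0.92708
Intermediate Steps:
n = 288
-267/n = -267/288 = -267*1/288 = -89/96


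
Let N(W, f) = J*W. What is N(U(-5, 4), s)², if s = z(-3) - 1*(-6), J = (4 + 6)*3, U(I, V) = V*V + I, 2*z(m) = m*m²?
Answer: 108900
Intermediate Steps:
z(m) = m³/2 (z(m) = (m*m²)/2 = m³/2)
U(I, V) = I + V² (U(I, V) = V² + I = I + V²)
J = 30 (J = 10*3 = 30)
s = -15/2 (s = (½)*(-3)³ - 1*(-6) = (½)*(-27) + 6 = -27/2 + 6 = -15/2 ≈ -7.5000)
N(W, f) = 30*W
N(U(-5, 4), s)² = (30*(-5 + 4²))² = (30*(-5 + 16))² = (30*11)² = 330² = 108900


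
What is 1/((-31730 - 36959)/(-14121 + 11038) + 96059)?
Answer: 3083/296218586 ≈ 1.0408e-5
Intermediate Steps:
1/((-31730 - 36959)/(-14121 + 11038) + 96059) = 1/(-68689/(-3083) + 96059) = 1/(-68689*(-1/3083) + 96059) = 1/(68689/3083 + 96059) = 1/(296218586/3083) = 3083/296218586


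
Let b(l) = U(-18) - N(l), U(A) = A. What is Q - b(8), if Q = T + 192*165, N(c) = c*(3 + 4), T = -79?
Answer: 31675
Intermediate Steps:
N(c) = 7*c (N(c) = c*7 = 7*c)
Q = 31601 (Q = -79 + 192*165 = -79 + 31680 = 31601)
b(l) = -18 - 7*l
Q - b(8) = 31601 - (-18 - 7*8) = 31601 - (-18 - 56) = 31601 - 1*(-74) = 31601 + 74 = 31675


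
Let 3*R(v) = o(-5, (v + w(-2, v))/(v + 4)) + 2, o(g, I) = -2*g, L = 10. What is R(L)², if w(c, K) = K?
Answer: 16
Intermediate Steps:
R(v) = 4 (R(v) = (-2*(-5) + 2)/3 = (10 + 2)/3 = (⅓)*12 = 4)
R(L)² = 4² = 16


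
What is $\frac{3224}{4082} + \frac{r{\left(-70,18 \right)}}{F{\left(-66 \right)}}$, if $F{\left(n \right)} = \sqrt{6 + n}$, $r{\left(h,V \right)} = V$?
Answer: $\frac{124}{157} - \frac{3 i \sqrt{15}}{5} \approx 0.78981 - 2.3238 i$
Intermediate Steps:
$\frac{3224}{4082} + \frac{r{\left(-70,18 \right)}}{F{\left(-66 \right)}} = \frac{3224}{4082} + \frac{18}{\sqrt{6 - 66}} = 3224 \cdot \frac{1}{4082} + \frac{18}{\sqrt{-60}} = \frac{124}{157} + \frac{18}{2 i \sqrt{15}} = \frac{124}{157} + 18 \left(- \frac{i \sqrt{15}}{30}\right) = \frac{124}{157} - \frac{3 i \sqrt{15}}{5}$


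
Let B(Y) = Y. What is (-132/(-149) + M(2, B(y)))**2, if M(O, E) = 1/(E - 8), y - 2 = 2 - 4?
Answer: 822649/1420864 ≈ 0.57898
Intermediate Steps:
y = 0 (y = 2 + (2 - 4) = 2 - 2 = 0)
M(O, E) = 1/(-8 + E)
(-132/(-149) + M(2, B(y)))**2 = (-132/(-149) + 1/(-8 + 0))**2 = (-132*(-1/149) + 1/(-8))**2 = (132/149 - 1/8)**2 = (907/1192)**2 = 822649/1420864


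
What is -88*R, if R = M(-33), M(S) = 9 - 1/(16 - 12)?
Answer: -770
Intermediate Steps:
M(S) = 35/4 (M(S) = 9 - 1/4 = 9 - 1*¼ = 9 - ¼ = 35/4)
R = 35/4 ≈ 8.7500
-88*R = -88*35/4 = -770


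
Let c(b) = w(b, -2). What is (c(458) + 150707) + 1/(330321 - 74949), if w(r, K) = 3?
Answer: 38487114121/255372 ≈ 1.5071e+5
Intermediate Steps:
c(b) = 3
(c(458) + 150707) + 1/(330321 - 74949) = (3 + 150707) + 1/(330321 - 74949) = 150710 + 1/255372 = 38487114121/255372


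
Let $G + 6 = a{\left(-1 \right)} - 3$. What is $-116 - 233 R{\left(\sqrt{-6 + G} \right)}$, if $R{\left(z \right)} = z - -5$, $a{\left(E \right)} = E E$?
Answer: $-1281 - 233 i \sqrt{14} \approx -1281.0 - 871.81 i$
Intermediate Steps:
$a{\left(E \right)} = E^{2}$
$G = -8$ ($G = -6 + \left(\left(-1\right)^{2} - 3\right) = -6 + \left(1 - 3\right) = -6 - 2 = -8$)
$R{\left(z \right)} = 5 + z$ ($R{\left(z \right)} = z + 5 = 5 + z$)
$-116 - 233 R{\left(\sqrt{-6 + G} \right)} = -116 - 233 \left(5 + \sqrt{-6 - 8}\right) = -116 - 233 \left(5 + \sqrt{-14}\right) = -116 - 233 \left(5 + i \sqrt{14}\right) = -116 - \left(1165 + 233 i \sqrt{14}\right) = -1281 - 233 i \sqrt{14}$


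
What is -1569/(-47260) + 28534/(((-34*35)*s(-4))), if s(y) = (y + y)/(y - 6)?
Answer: -4952291/165410 ≈ -29.939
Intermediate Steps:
s(y) = 2*y/(-6 + y) (s(y) = (2*y)/(-6 + y) = 2*y/(-6 + y))
-1569/(-47260) + 28534/(((-34*35)*s(-4))) = -1569/(-47260) + 28534/(((-34*35)*(2*(-4)/(-6 - 4)))) = -1569*(-1/47260) + 28534/((-2380*(-4)/(-10))) = 1569/47260 + 28534/((-2380*(-4)*(-1)/10)) = 1569/47260 + 28534/((-1190*⅘)) = 1569/47260 + 28534/(-952) = 1569/47260 + 28534*(-1/952) = 1569/47260 - 14267/476 = -4952291/165410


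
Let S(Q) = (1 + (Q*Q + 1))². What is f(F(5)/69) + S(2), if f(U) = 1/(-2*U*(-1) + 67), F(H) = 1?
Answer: 166569/4625 ≈ 36.015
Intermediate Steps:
f(U) = 1/(67 + 2*U) (f(U) = 1/(2*U + 67) = 1/(67 + 2*U))
S(Q) = (2 + Q²)² (S(Q) = (1 + (Q² + 1))² = (1 + (1 + Q²))² = (2 + Q²)²)
f(F(5)/69) + S(2) = 1/(67 + 2*(1/69)) + (2 + 2²)² = 1/(67 + 2*(1*(1/69))) + (2 + 4)² = 1/(67 + 2*(1/69)) + 6² = 1/(67 + 2/69) + 36 = 1/(4625/69) + 36 = 69/4625 + 36 = 166569/4625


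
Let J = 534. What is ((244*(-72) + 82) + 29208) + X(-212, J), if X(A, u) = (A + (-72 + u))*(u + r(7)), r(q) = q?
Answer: 146972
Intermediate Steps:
X(A, u) = (7 + u)*(-72 + A + u) (X(A, u) = (A + (-72 + u))*(u + 7) = (-72 + A + u)*(7 + u) = (7 + u)*(-72 + A + u))
((244*(-72) + 82) + 29208) + X(-212, J) = ((244*(-72) + 82) + 29208) + (-504 + 534² - 65*534 + 7*(-212) - 212*534) = ((-17568 + 82) + 29208) + (-504 + 285156 - 34710 - 1484 - 113208) = (-17486 + 29208) + 135250 = 11722 + 135250 = 146972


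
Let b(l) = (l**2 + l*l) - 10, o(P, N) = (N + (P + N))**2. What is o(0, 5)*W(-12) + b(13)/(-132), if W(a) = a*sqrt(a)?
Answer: -82/33 - 2400*I*sqrt(3) ≈ -2.4848 - 4156.9*I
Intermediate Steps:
o(P, N) = (P + 2*N)**2 (o(P, N) = (N + (N + P))**2 = (P + 2*N)**2)
b(l) = -10 + 2*l**2 (b(l) = (l**2 + l**2) - 10 = 2*l**2 - 10 = -10 + 2*l**2)
W(a) = a**(3/2)
o(0, 5)*W(-12) + b(13)/(-132) = (0 + 2*5)**2*(-12)**(3/2) + (-10 + 2*13**2)/(-132) = (0 + 10)**2*(-24*I*sqrt(3)) + (-10 + 2*169)*(-1/132) = 10**2*(-24*I*sqrt(3)) + (-10 + 338)*(-1/132) = 100*(-24*I*sqrt(3)) + 328*(-1/132) = -2400*I*sqrt(3) - 82/33 = -82/33 - 2400*I*sqrt(3)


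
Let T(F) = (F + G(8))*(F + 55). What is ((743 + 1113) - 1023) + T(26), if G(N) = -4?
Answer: 2615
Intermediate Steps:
T(F) = (-4 + F)*(55 + F) (T(F) = (F - 4)*(F + 55) = (-4 + F)*(55 + F))
((743 + 1113) - 1023) + T(26) = ((743 + 1113) - 1023) + (-220 + 26² + 51*26) = (1856 - 1023) + (-220 + 676 + 1326) = 833 + 1782 = 2615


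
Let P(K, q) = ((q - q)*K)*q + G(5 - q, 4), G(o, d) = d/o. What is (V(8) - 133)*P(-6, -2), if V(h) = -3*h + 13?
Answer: -576/7 ≈ -82.286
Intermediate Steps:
V(h) = 13 - 3*h
P(K, q) = 4/(5 - q) (P(K, q) = ((q - q)*K)*q + 4/(5 - q) = (0*K)*q + 4/(5 - q) = 0*q + 4/(5 - q) = 0 + 4/(5 - q) = 4/(5 - q))
(V(8) - 133)*P(-6, -2) = ((13 - 3*8) - 133)*(-4/(-5 - 2)) = ((13 - 24) - 133)*(-4/(-7)) = (-11 - 133)*(-4*(-⅐)) = -144*4/7 = -576/7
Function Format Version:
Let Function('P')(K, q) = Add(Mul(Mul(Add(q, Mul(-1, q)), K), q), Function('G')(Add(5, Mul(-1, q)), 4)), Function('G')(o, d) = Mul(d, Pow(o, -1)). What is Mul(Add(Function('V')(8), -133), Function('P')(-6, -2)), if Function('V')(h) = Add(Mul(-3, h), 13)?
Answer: Rational(-576, 7) ≈ -82.286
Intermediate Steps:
Function('V')(h) = Add(13, Mul(-3, h))
Function('P')(K, q) = Mul(4, Pow(Add(5, Mul(-1, q)), -1)) (Function('P')(K, q) = Add(Mul(Mul(Add(q, Mul(-1, q)), K), q), Mul(4, Pow(Add(5, Mul(-1, q)), -1))) = Add(Mul(Mul(0, K), q), Mul(4, Pow(Add(5, Mul(-1, q)), -1))) = Add(Mul(0, q), Mul(4, Pow(Add(5, Mul(-1, q)), -1))) = Add(0, Mul(4, Pow(Add(5, Mul(-1, q)), -1))) = Mul(4, Pow(Add(5, Mul(-1, q)), -1)))
Mul(Add(Function('V')(8), -133), Function('P')(-6, -2)) = Mul(Add(Add(13, Mul(-3, 8)), -133), Mul(-4, Pow(Add(-5, -2), -1))) = Mul(Add(Add(13, -24), -133), Mul(-4, Pow(-7, -1))) = Mul(Add(-11, -133), Mul(-4, Rational(-1, 7))) = Mul(-144, Rational(4, 7)) = Rational(-576, 7)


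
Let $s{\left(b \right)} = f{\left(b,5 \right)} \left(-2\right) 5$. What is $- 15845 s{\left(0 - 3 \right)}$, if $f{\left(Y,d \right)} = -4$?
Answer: $-633800$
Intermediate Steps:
$s{\left(b \right)} = 40$ ($s{\left(b \right)} = \left(-4\right) \left(-2\right) 5 = 8 \cdot 5 = 40$)
$- 15845 s{\left(0 - 3 \right)} = \left(-15845\right) 40 = -633800$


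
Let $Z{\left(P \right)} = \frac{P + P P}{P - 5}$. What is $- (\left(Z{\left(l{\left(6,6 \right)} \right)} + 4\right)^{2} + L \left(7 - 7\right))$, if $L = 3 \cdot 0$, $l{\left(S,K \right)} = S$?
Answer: $-2116$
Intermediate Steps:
$L = 0$
$Z{\left(P \right)} = \frac{P + P^{2}}{-5 + P}$
$- (\left(Z{\left(l{\left(6,6 \right)} \right)} + 4\right)^{2} + L \left(7 - 7\right)) = - (\left(\frac{6 \left(1 + 6\right)}{-5 + 6} + 4\right)^{2} + 0 \left(7 - 7\right)) = - (\left(6 \cdot 1^{-1} \cdot 7 + 4\right)^{2} + 0 \cdot 0) = - (\left(6 \cdot 1 \cdot 7 + 4\right)^{2} + 0) = - (\left(42 + 4\right)^{2} + 0) = - (46^{2} + 0) = - (2116 + 0) = \left(-1\right) 2116 = -2116$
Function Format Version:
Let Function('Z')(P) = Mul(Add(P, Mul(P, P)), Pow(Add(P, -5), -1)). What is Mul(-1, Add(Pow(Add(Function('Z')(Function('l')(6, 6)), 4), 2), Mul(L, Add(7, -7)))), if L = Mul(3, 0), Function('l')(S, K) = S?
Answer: -2116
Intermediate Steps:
L = 0
Function('Z')(P) = Mul(Pow(Add(-5, P), -1), Add(P, Pow(P, 2))) (Function('Z')(P) = Mul(Add(P, Pow(P, 2)), Pow(Add(-5, P), -1)) = Mul(Pow(Add(-5, P), -1), Add(P, Pow(P, 2))))
Mul(-1, Add(Pow(Add(Function('Z')(Function('l')(6, 6)), 4), 2), Mul(L, Add(7, -7)))) = Mul(-1, Add(Pow(Add(Mul(6, Pow(Add(-5, 6), -1), Add(1, 6)), 4), 2), Mul(0, Add(7, -7)))) = Mul(-1, Add(Pow(Add(Mul(6, Pow(1, -1), 7), 4), 2), Mul(0, 0))) = Mul(-1, Add(Pow(Add(Mul(6, 1, 7), 4), 2), 0)) = Mul(-1, Add(Pow(Add(42, 4), 2), 0)) = Mul(-1, Add(Pow(46, 2), 0)) = Mul(-1, Add(2116, 0)) = Mul(-1, 2116) = -2116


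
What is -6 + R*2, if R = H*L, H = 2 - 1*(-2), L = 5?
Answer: 34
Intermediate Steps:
H = 4 (H = 2 + 2 = 4)
R = 20 (R = 4*5 = 20)
-6 + R*2 = -6 + 20*2 = -6 + 40 = 34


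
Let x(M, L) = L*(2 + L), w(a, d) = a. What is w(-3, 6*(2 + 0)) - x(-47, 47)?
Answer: -2306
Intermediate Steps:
w(-3, 6*(2 + 0)) - x(-47, 47) = -3 - 47*(2 + 47) = -3 - 47*49 = -3 - 1*2303 = -3 - 2303 = -2306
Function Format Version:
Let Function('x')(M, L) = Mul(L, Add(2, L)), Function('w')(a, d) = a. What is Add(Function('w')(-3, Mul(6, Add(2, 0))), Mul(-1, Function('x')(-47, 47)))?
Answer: -2306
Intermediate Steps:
Add(Function('w')(-3, Mul(6, Add(2, 0))), Mul(-1, Function('x')(-47, 47))) = Add(-3, Mul(-1, Mul(47, Add(2, 47)))) = Add(-3, Mul(-1, Mul(47, 49))) = Add(-3, Mul(-1, 2303)) = Add(-3, -2303) = -2306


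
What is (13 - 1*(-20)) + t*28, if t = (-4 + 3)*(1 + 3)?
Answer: -79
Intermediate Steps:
t = -4 (t = -1*4 = -4)
(13 - 1*(-20)) + t*28 = (13 - 1*(-20)) - 4*28 = (13 + 20) - 112 = 33 - 112 = -79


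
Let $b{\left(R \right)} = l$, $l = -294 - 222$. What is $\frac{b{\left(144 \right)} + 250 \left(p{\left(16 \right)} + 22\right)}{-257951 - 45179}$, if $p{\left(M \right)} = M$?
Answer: $- \frac{4492}{151565} \approx -0.029637$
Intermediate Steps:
$l = -516$
$b{\left(R \right)} = -516$
$\frac{b{\left(144 \right)} + 250 \left(p{\left(16 \right)} + 22\right)}{-257951 - 45179} = \frac{-516 + 250 \left(16 + 22\right)}{-257951 - 45179} = \frac{-516 + 250 \cdot 38}{-303130} = \left(-516 + 9500\right) \left(- \frac{1}{303130}\right) = 8984 \left(- \frac{1}{303130}\right) = - \frac{4492}{151565}$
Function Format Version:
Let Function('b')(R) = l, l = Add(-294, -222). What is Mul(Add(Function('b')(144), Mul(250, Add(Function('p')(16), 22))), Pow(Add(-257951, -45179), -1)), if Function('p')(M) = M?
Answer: Rational(-4492, 151565) ≈ -0.029637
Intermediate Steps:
l = -516
Function('b')(R) = -516
Mul(Add(Function('b')(144), Mul(250, Add(Function('p')(16), 22))), Pow(Add(-257951, -45179), -1)) = Mul(Add(-516, Mul(250, Add(16, 22))), Pow(Add(-257951, -45179), -1)) = Mul(Add(-516, Mul(250, 38)), Pow(-303130, -1)) = Mul(Add(-516, 9500), Rational(-1, 303130)) = Mul(8984, Rational(-1, 303130)) = Rational(-4492, 151565)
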